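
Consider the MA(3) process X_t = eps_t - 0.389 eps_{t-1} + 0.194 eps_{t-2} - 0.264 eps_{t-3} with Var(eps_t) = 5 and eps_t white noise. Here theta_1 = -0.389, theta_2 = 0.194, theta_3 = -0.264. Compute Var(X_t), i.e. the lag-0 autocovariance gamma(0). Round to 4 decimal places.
\gamma(0) = 6.2933

For an MA(q) process X_t = eps_t + sum_i theta_i eps_{t-i} with
Var(eps_t) = sigma^2, the variance is
  gamma(0) = sigma^2 * (1 + sum_i theta_i^2).
  sum_i theta_i^2 = (-0.389)^2 + (0.194)^2 + (-0.264)^2 = 0.151321 + 0.037636 + 0.069696 = 0.258653.
  gamma(0) = 5 * (1 + 0.258653) = 5 * 1.258653 = 6.293265, which rounds to 6.2933.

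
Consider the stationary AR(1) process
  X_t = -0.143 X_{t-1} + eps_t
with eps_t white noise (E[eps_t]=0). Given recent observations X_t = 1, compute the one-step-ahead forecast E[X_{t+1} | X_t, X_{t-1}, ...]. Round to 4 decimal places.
E[X_{t+1} \mid \mathcal F_t] = -0.1430

For an AR(p) model X_t = c + sum_i phi_i X_{t-i} + eps_t, the
one-step-ahead conditional mean is
  E[X_{t+1} | X_t, ...] = c + sum_i phi_i X_{t+1-i}.
Substitute known values:
  E[X_{t+1} | ...] = (-0.143) * (1)
                   = -0.1430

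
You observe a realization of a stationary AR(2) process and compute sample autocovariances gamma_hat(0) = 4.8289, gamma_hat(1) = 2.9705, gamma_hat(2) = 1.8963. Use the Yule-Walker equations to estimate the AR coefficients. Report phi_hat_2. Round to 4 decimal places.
\hat\phi_{2} = 0.0230

The Yule-Walker equations for an AR(p) process read, in matrix form,
  Gamma_p phi = r_p,   with   (Gamma_p)_{ij} = gamma(|i - j|),
                       (r_p)_i = gamma(i),   i,j = 1..p.
Substitute the sample gammas (Toeplitz matrix and right-hand side of size 2):
  Gamma_p = [[4.8289, 2.9705], [2.9705, 4.8289]]
  r_p     = [2.9705, 1.8963]
Written out:
  4.8289 phi_1 + 2.9705 phi_2 = 2.9705
  2.9705 phi_1 + 4.8289 phi_2 = 1.8963
Solve by Cramer's rule:
  det = gamma(0)^2 - gamma(1)^2 = (4.8289)^2 - (2.9705)^2 = 23.31827521 - 8.82387025 = 14.49440496
  phi_hat_1 = [gamma(1) gamma(0) - gamma(1) gamma(2)] / det = [(2.9705)(4.8289) - (2.9705)(1.8963)] / 14.49440496 = 8.7112883 / 14.49440496 = 0.601
  phi_hat_2 = [gamma(0) gamma(2) - gamma(1)^2] / det = [(4.8289)(1.8963) - (2.9705)^2] / 14.49440496 = 0.33317282 / 14.49440496 = 0.023
So phi_hat = [0.6010, 0.0230].
Therefore phi_hat_2 = 0.0230.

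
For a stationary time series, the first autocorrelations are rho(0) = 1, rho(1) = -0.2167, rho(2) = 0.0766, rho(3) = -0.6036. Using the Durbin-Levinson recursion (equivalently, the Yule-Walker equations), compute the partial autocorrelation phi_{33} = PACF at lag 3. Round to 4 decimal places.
\phi_{33} = -0.6100

The PACF at lag k is phi_{kk}, the last component of the solution
to the Yule-Walker system G_k phi = r_k where
  (G_k)_{ij} = rho(|i - j|), (r_k)_i = rho(i), i,j = 1..k.
Equivalently, Durbin-Levinson gives phi_{kk} iteratively:
  phi_{11} = rho(1)
  phi_{kk} = [rho(k) - sum_{j=1..k-1} phi_{k-1,j} rho(k-j)]
            / [1 - sum_{j=1..k-1} phi_{k-1,j} rho(j)],
  phi_{k,j} = phi_{k-1,j} - phi_{kk} phi_{k-1,k-j},  j = 1..k-1.
Step k = 1:
  phi_11 = rho(1) = -0.2167.
Step k = 2:
  phi_22 = [rho(2) - phi_11 rho(1)] / [1 - phi_11 rho(1)] = [0.0766 - (-0.2167)(-0.2167)] / [1 - (-0.2167)(-0.2167)]
         = 0.02964111 / 0.95304111 = 0.031102.
  Update: phi_21 = phi_11 - phi_22 phi_11 = -0.2167 - (0.031102)(-0.2167) = -0.20996.
Step k = 3:
  phi_33 = [rho(3) - phi_21 rho(2) - phi_22 rho(1)] / [1 - phi_21 rho(1) - phi_22 rho(2)]
    numerator   = -0.6036 - (-0.20996)(0.0766) - (0.031102)(-0.2167) = -0.58077732
    denominator = 1 - (-0.20996)(-0.2167) - (0.031102)(0.0766) = 0.95211922
  phi_33 = -0.58077732 / 0.95211922 = -0.61.
Therefore phi_{33} = -0.6100.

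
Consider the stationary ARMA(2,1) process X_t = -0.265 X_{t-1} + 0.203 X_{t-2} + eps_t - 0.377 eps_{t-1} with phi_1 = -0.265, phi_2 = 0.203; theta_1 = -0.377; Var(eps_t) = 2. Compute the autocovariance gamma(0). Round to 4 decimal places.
\gamma(0) = 3.2665

Multiply the model equation by X_{t-k} and take expectations. With theta_0 = psi_0 = 1 and psi_j the MA(infinity) weights, this gives
  gamma(k) - sum_i phi_i gamma(k-i) = c_k,
  c_k = sigma^2 * sum_{j=k..q} theta_j psi_{j-k}   (c_k = 0 for k > q),
using gamma(-m) = gamma(m).
psi-weights needed (psi_j = theta_j + sum_i phi_i psi_{j-i}):
  psi_1 = theta_1 + phi_1 = -0.377 + (-0.265) = -0.642
Right-hand sides:
  c_0 = sigma^2 (1 + theta_1 psi_1) = 2 * (1 + (-0.377)(-0.642)) = 2 * 1.242034 = 2.484068
  c_1 = sigma^2 theta_1 = 2 * (-0.377) = -0.754
  c_2 = 0
Equations for k = 0, 1, 2 (AR order 2, c_2 = 0):
  (E0) gamma(0) = phi_1 gamma(1) + phi_2 gamma(2) + c_0
  (E1) gamma(1) = phi_1 gamma(0) + phi_2 gamma(1) + c_1
  (E2) gamma(2) = phi_1 gamma(1) + phi_2 gamma(0)
From (E1): gamma(1) = A gamma(0) + B with
  A = phi_1 / (1 - phi_2) = -0.265 / 0.797 = -0.332497,   B = c_1 / (1 - phi_2) = -0.754 / 0.797 = -0.946048.
Insert (E2) into (E0): gamma(0) (1 - phi_2^2) = phi_1 (1 + phi_2) gamma(1) + c_0.
  phi_1 (1 + phi_2) = (-0.265)(1.203) = -0.318795,   1 - phi_2^2 = 0.958791.
Replace gamma(1) by A gamma(0) + B and collect gamma(0):
  gamma(0) [0.958791 - (-0.318795)(-0.332497)] = (-0.318795)(-0.946048) + 2.484068
  gamma(0) * 0.852793 = 2.785663
  gamma(0) = 2.785663 / 0.852793 = 3.266519.
Therefore gamma(0) = 3.2665 (to 4 decimal places).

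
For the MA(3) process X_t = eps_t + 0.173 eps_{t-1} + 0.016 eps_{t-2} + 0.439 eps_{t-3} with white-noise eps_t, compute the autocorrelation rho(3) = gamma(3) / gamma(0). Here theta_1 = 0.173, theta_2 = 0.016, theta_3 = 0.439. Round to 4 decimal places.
\rho(3) = 0.3590

For an MA(q) process with theta_0 = 1, the autocovariance is
  gamma(k) = sigma^2 * sum_{i=0..q-k} theta_i * theta_{i+k},
and rho(k) = gamma(k) / gamma(0). Sigma^2 cancels.
  numerator   = (1)*(0.439) = 0.439.
  denominator = (1)^2 + (0.173)^2 + (0.016)^2 + (0.439)^2 = 1.222906.
  rho(3) = 0.439 / 1.222906 = 0.3590.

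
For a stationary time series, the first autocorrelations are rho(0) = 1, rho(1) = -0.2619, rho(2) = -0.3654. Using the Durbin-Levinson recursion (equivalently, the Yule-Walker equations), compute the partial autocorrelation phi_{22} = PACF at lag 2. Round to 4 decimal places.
\phi_{22} = -0.4660

The PACF at lag k is phi_{kk}, the last component of the solution
to the Yule-Walker system G_k phi = r_k where
  (G_k)_{ij} = rho(|i - j|), (r_k)_i = rho(i), i,j = 1..k.
Equivalently, Durbin-Levinson gives phi_{kk} iteratively:
  phi_{11} = rho(1)
  phi_{kk} = [rho(k) - sum_{j=1..k-1} phi_{k-1,j} rho(k-j)]
            / [1 - sum_{j=1..k-1} phi_{k-1,j} rho(j)],
  phi_{k,j} = phi_{k-1,j} - phi_{kk} phi_{k-1,k-j},  j = 1..k-1.
Step k = 1:
  phi_11 = rho(1) = -0.2619.
Step k = 2:
  phi_22 = [rho(2) - phi_11 rho(1)] / [1 - phi_11 rho(1)] = [-0.3654 - (-0.2619)(-0.2619)] / [1 - (-0.2619)(-0.2619)]
         = -0.43399161 / 0.93140839 = -0.466.
Therefore phi_{22} = -0.4660.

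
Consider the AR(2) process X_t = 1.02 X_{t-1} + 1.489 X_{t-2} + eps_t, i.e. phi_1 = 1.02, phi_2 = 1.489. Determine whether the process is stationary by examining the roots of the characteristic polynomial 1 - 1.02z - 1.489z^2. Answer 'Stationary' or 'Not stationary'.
\text{Not stationary}

The AR(p) characteristic polynomial is P(z) = 1 - 1.02z - 1.489z^2.
Stationarity requires all roots to lie outside the unit circle, i.e. |z| > 1 for every root.
Set 1 + (-1.02) z + (-1.489) z^2 = 0, i.e. a z^2 + b z + c = 0 with a = -1.489, b = -1.02, c = 1.
Discriminant D = b^2 - 4ac = (-1.02)^2 - 4*(-1.489)*1 = 1.0404 - (-5.956) = 6.9964.
D >= 0, so the roots are real: z = (-b +/- sqrt(D)) / (2a) = (1.02 +/- 2.645071) / (-2.978).
  z_1 = (1.02 + 2.645071) / (-2.978) = -1.2307,   |z_1| = 1.2307.
  z_2 = (1.02 - 2.645071) / (-2.978) = 0.5457,   |z_2| = 0.5457.
Moduli of all roots: 1.2307, 0.5457.
All moduli strictly greater than 1? No.
Verdict: Not stationary.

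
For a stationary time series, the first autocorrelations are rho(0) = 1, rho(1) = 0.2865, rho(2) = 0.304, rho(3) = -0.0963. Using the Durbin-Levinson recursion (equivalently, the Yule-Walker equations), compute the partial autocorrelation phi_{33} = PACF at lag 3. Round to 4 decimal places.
\phi_{33} = -0.2680

The PACF at lag k is phi_{kk}, the last component of the solution
to the Yule-Walker system G_k phi = r_k where
  (G_k)_{ij} = rho(|i - j|), (r_k)_i = rho(i), i,j = 1..k.
Equivalently, Durbin-Levinson gives phi_{kk} iteratively:
  phi_{11} = rho(1)
  phi_{kk} = [rho(k) - sum_{j=1..k-1} phi_{k-1,j} rho(k-j)]
            / [1 - sum_{j=1..k-1} phi_{k-1,j} rho(j)],
  phi_{k,j} = phi_{k-1,j} - phi_{kk} phi_{k-1,k-j},  j = 1..k-1.
Step k = 1:
  phi_11 = rho(1) = 0.2865.
Step k = 2:
  phi_22 = [rho(2) - phi_11 rho(1)] / [1 - phi_11 rho(1)] = [0.304 - (0.2865)(0.2865)] / [1 - (0.2865)(0.2865)]
         = 0.22191775 / 0.91791775 = 0.241762.
  Update: phi_21 = phi_11 - phi_22 phi_11 = 0.2865 - (0.241762)(0.2865) = 0.217235.
Step k = 3:
  phi_33 = [rho(3) - phi_21 rho(2) - phi_22 rho(1)] / [1 - phi_21 rho(1) - phi_22 rho(2)]
    numerator   = -0.0963 - (0.217235)(0.304) - (0.241762)(0.2865) = -0.23160434
    denominator = 1 - (0.217235)(0.2865) - (0.241762)(0.304) = 0.86426644
  phi_33 = -0.23160434 / 0.86426644 = -0.268.
Therefore phi_{33} = -0.2680.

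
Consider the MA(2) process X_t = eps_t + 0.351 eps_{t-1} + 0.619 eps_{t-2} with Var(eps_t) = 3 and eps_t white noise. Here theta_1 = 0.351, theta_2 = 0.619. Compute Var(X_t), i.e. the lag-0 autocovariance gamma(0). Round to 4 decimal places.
\gamma(0) = 4.5191

For an MA(q) process X_t = eps_t + sum_i theta_i eps_{t-i} with
Var(eps_t) = sigma^2, the variance is
  gamma(0) = sigma^2 * (1 + sum_i theta_i^2).
  sum_i theta_i^2 = (0.351)^2 + (0.619)^2 = 0.123201 + 0.383161 = 0.506362.
  gamma(0) = 3 * (1 + 0.506362) = 3 * 1.506362 = 4.519086, which rounds to 4.5191.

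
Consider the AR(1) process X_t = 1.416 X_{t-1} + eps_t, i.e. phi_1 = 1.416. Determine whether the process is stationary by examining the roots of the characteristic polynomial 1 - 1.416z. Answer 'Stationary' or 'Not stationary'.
\text{Not stationary}

The AR(p) characteristic polynomial is P(z) = 1 - 1.416z.
Stationarity requires all roots to lie outside the unit circle, i.e. |z| > 1 for every root.
This is linear in z: 1 + (-1.416) z = 0  =>  z = -1/(-1.416) = 0.706215,  |z| = 0.706215.
Moduli of all roots: 0.7062.
All moduli strictly greater than 1? No.
Verdict: Not stationary.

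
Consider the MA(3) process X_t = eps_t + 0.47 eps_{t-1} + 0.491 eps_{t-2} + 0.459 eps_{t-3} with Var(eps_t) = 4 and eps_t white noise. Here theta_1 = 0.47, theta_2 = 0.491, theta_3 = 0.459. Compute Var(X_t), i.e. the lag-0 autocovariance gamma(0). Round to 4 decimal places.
\gamma(0) = 6.6906

For an MA(q) process X_t = eps_t + sum_i theta_i eps_{t-i} with
Var(eps_t) = sigma^2, the variance is
  gamma(0) = sigma^2 * (1 + sum_i theta_i^2).
  sum_i theta_i^2 = (0.47)^2 + (0.491)^2 + (0.459)^2 = 0.2209 + 0.241081 + 0.210681 = 0.672662.
  gamma(0) = 4 * (1 + 0.672662) = 4 * 1.672662 = 6.690648, which rounds to 6.6906.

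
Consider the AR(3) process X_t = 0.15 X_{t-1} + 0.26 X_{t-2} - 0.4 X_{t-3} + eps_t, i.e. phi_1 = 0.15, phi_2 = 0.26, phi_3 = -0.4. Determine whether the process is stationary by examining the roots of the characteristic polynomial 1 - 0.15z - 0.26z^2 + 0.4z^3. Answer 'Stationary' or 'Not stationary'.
\text{Stationary}

The AR(p) characteristic polynomial is P(z) = 1 - 0.15z - 0.26z^2 + 0.4z^3.
Stationarity requires all roots to lie outside the unit circle, i.e. |z| > 1 for every root.
Degree 3: look for a simple real root z0 first, then factor out (1 - z/z0) and solve the remaining quadratic.
Testing z0 = -1.25: P(-1.25) = 1 + (-0.15)(-1.25) + (-0.26)(-1.25)^2 + (0.4)(-1.25)^3
  = 1 + (0.1875) + (-0.40625) + (-0.78125) = 0.  So z_0 = -1.25 is a root, |z_0| = 1.25.
Divide out the factor (1 + 0.8 z) = (1 - z/z0) (since 1/z0 = -0.8):
  P(z) = (1 + 0.8 z)(1 + (-0.95) z + (0.5) z^2)
  [check: z-coef -0.95 - (-0.8) = -0.15; z^2-coef 0.5 - (-0.8)(-0.95) = -0.26; z^3-coef -(-0.8)(0.5) = 0.4.]
Remaining roots from the quadratic factor 1 + (-0.95) z + (0.5) z^2:
  Set 1 + (-0.95) z + (0.5) z^2 = 0, i.e. a z^2 + b z + c = 0 with a = 0.5, b = -0.95, c = 1.
  Discriminant D = b^2 - 4ac = (-0.95)^2 - 4*(0.5)*1 = 0.9025 - (2) = -1.0975.
  D < 0, so the roots are the complex-conjugate pair z = (-b +/- i sqrt(-D)) / (2a) = 0.95 +/- 1.0476i.
  For a conjugate pair |z|^2 = z * conj(z) = (product of roots) = c/a = 1/(0.5) = 2, so |z| = sqrt(2) = 1.4142 for both roots.
Moduli of all roots: 1.2500, 1.4142, 1.4142.
All moduli strictly greater than 1? Yes.
Verdict: Stationary.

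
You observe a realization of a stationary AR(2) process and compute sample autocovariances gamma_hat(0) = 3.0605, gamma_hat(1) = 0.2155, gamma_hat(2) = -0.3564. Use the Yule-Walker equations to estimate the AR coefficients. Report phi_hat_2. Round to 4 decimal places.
\hat\phi_{2} = -0.1220

The Yule-Walker equations for an AR(p) process read, in matrix form,
  Gamma_p phi = r_p,   with   (Gamma_p)_{ij} = gamma(|i - j|),
                       (r_p)_i = gamma(i),   i,j = 1..p.
Substitute the sample gammas (Toeplitz matrix and right-hand side of size 2):
  Gamma_p = [[3.0605, 0.2155], [0.2155, 3.0605]]
  r_p     = [0.2155, -0.3564]
Written out:
  3.0605 phi_1 + 0.2155 phi_2 = 0.2155
  0.2155 phi_1 + 3.0605 phi_2 = -0.3564
Solve by Cramer's rule:
  det = gamma(0)^2 - gamma(1)^2 = (3.0605)^2 - (0.2155)^2 = 9.36666025 - 0.04644025 = 9.32022
  phi_hat_1 = [gamma(1) gamma(0) - gamma(1) gamma(2)] / det = [(0.2155)(3.0605) - (0.2155)(-0.3564)] / 9.32022 = 0.73634195 / 9.32022 = 0.079
  phi_hat_2 = [gamma(0) gamma(2) - gamma(1)^2] / det = [(3.0605)(-0.3564) - (0.2155)^2] / 9.32022 = -1.13720245 / 9.32022 = -0.122
So phi_hat = [0.0790, -0.1220].
Therefore phi_hat_2 = -0.1220.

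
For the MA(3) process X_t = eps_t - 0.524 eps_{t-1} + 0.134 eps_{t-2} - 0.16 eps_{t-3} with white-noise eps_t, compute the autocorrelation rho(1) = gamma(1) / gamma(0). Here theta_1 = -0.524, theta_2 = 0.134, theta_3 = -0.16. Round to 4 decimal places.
\rho(1) = -0.4671

For an MA(q) process with theta_0 = 1, the autocovariance is
  gamma(k) = sigma^2 * sum_{i=0..q-k} theta_i * theta_{i+k},
and rho(k) = gamma(k) / gamma(0). Sigma^2 cancels.
  numerator   = (1)*(-0.524) + (-0.524)*(0.134) + (0.134)*(-0.16) = -0.615656.
  denominator = (1)^2 + (-0.524)^2 + (0.134)^2 + (-0.16)^2 = 1.318132.
  rho(1) = -0.615656 / 1.318132 = -0.4671.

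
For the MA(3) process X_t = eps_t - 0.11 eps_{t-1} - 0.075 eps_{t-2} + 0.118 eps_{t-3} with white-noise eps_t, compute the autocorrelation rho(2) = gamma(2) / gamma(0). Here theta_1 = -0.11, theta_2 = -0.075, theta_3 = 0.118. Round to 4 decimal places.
\rho(2) = -0.0853

For an MA(q) process with theta_0 = 1, the autocovariance is
  gamma(k) = sigma^2 * sum_{i=0..q-k} theta_i * theta_{i+k},
and rho(k) = gamma(k) / gamma(0). Sigma^2 cancels.
  numerator   = (1)*(-0.075) + (-0.11)*(0.118) = -0.08798.
  denominator = (1)^2 + (-0.11)^2 + (-0.075)^2 + (0.118)^2 = 1.031649.
  rho(2) = -0.08798 / 1.031649 = -0.0853.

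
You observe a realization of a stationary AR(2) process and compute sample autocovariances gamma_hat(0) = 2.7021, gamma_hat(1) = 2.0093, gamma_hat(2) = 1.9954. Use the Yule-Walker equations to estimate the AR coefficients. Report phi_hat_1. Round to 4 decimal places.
\hat\phi_{1} = 0.4350

The Yule-Walker equations for an AR(p) process read, in matrix form,
  Gamma_p phi = r_p,   with   (Gamma_p)_{ij} = gamma(|i - j|),
                       (r_p)_i = gamma(i),   i,j = 1..p.
Substitute the sample gammas (Toeplitz matrix and right-hand side of size 2):
  Gamma_p = [[2.7021, 2.0093], [2.0093, 2.7021]]
  r_p     = [2.0093, 1.9954]
Written out:
  2.7021 phi_1 + 2.0093 phi_2 = 2.0093
  2.0093 phi_1 + 2.7021 phi_2 = 1.9954
Solve by Cramer's rule:
  det = gamma(0)^2 - gamma(1)^2 = (2.7021)^2 - (2.0093)^2 = 7.30134441 - 4.03728649 = 3.26405792
  phi_hat_1 = [gamma(1) gamma(0) - gamma(1) gamma(2)] / det = [(2.0093)(2.7021) - (2.0093)(1.9954)] / 3.26405792 = 1.41997231 / 3.26405792 = 0.435
  phi_hat_2 = [gamma(0) gamma(2) - gamma(1)^2] / det = [(2.7021)(1.9954) - (2.0093)^2] / 3.26405792 = 1.35448385 / 3.26405792 = 0.415
So phi_hat = [0.4350, 0.4150].
Therefore phi_hat_1 = 0.4350.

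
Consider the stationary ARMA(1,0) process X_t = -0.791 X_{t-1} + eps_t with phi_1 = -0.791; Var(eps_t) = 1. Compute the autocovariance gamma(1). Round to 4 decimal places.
\gamma(1) = -2.1132

Multiply the model equation by X_{t-k} and take expectations. With theta_0 = psi_0 = 1 and psi_j the MA(infinity) weights, this gives
  gamma(k) - sum_i phi_i gamma(k-i) = c_k,
  c_k = sigma^2 * sum_{j=k..q} theta_j psi_{j-k}   (c_k = 0 for k > q),
using gamma(-m) = gamma(m).
Pure AR (q = 0): c_0 = sigma^2 = 1, c_k = 0 for k >= 1.
Equations for k = 0 and k = 1 (AR order 1):
  gamma(0) = phi_1 gamma(1) + c_0
  gamma(1) = phi_1 gamma(0) + c_1
Substituting the second into the first: gamma(0) (1 - phi_1^2) = c_0 + phi_1 c_1, so
  gamma(0) = c_0 / (1 - phi_1^2) = 1 / (1 - (-0.791)^2) = 1 / 0.374319 = 2.671518.
  gamma(1) = phi_1 gamma(0) = (-0.791)(2.671518) = -2.113171.
Therefore gamma(1) = -2.1132 (to 4 decimal places).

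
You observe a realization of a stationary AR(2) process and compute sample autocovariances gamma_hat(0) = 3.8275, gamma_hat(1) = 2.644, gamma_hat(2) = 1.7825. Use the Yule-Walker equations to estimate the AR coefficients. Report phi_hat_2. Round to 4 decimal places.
\hat\phi_{2} = -0.0220

The Yule-Walker equations for an AR(p) process read, in matrix form,
  Gamma_p phi = r_p,   with   (Gamma_p)_{ij} = gamma(|i - j|),
                       (r_p)_i = gamma(i),   i,j = 1..p.
Substitute the sample gammas (Toeplitz matrix and right-hand side of size 2):
  Gamma_p = [[3.8275, 2.644], [2.644, 3.8275]]
  r_p     = [2.644, 1.7825]
Written out:
  3.8275 phi_1 + 2.644 phi_2 = 2.644
  2.644 phi_1 + 3.8275 phi_2 = 1.7825
Solve by Cramer's rule:
  det = gamma(0)^2 - gamma(1)^2 = (3.8275)^2 - (2.644)^2 = 14.64975625 - 6.990736 = 7.65902025
  phi_hat_1 = [gamma(1) gamma(0) - gamma(1) gamma(2)] / det = [(2.644)(3.8275) - (2.644)(1.7825)] / 7.65902025 = 5.40698 / 7.65902025 = 0.706
  phi_hat_2 = [gamma(0) gamma(2) - gamma(1)^2] / det = [(3.8275)(1.7825) - (2.644)^2] / 7.65902025 = -0.16821725 / 7.65902025 = -0.022
So phi_hat = [0.7060, -0.0220].
Therefore phi_hat_2 = -0.0220.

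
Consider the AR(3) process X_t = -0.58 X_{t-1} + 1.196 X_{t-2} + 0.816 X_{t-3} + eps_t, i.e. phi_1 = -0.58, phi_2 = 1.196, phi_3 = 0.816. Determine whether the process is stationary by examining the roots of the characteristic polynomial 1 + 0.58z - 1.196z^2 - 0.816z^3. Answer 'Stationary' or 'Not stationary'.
\text{Not stationary}

The AR(p) characteristic polynomial is P(z) = 1 + 0.58z - 1.196z^2 - 0.816z^3.
Stationarity requires all roots to lie outside the unit circle, i.e. |z| > 1 for every root.
Degree 3: look for a simple real root z0 first, then factor out (1 - z/z0) and solve the remaining quadratic.
Testing z0 = -1.25: P(-1.25) = 1 + (0.58)(-1.25) + (-1.196)(-1.25)^2 + (-0.816)(-1.25)^3
  = 1 + (-0.725) + (-1.86875) + (1.59375) = 0.  So z_0 = -1.25 is a root, |z_0| = 1.25.
Divide out the factor (1 + 0.8 z) = (1 - z/z0) (since 1/z0 = -0.8):
  P(z) = (1 + 0.8 z)(1 + (-0.22) z + (-1.02) z^2)
  [check: z-coef -0.22 - (-0.8) = 0.58; z^2-coef -1.02 - (-0.8)(-0.22) = -1.196; z^3-coef -(-0.8)(-1.02) = -0.816.]
Remaining roots from the quadratic factor 1 + (-0.22) z + (-1.02) z^2:
  Set 1 + (-0.22) z + (-1.02) z^2 = 0, i.e. a z^2 + b z + c = 0 with a = -1.02, b = -0.22, c = 1.
  Discriminant D = b^2 - 4ac = (-0.22)^2 - 4*(-1.02)*1 = 0.0484 - (-4.08) = 4.1284.
  D >= 0, so the roots are real: z = (-b +/- sqrt(D)) / (2a) = (0.22 +/- 2.031846) / (-2.04).
    z_1 = (0.22 + 2.031846) / (-2.04) = -1.1038,   |z_1| = 1.1038.
    z_2 = (0.22 - 2.031846) / (-2.04) = 0.8882,   |z_2| = 0.8882.
Moduli of all roots: 1.2500, 1.1038, 0.8882.
All moduli strictly greater than 1? No.
Verdict: Not stationary.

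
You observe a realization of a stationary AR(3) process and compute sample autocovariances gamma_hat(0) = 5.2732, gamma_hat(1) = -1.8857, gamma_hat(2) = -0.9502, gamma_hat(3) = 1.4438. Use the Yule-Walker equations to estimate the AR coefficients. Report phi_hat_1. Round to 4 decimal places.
\hat\phi_{1} = -0.4560

The Yule-Walker equations for an AR(p) process read, in matrix form,
  Gamma_p phi = r_p,   with   (Gamma_p)_{ij} = gamma(|i - j|),
                       (r_p)_i = gamma(i),   i,j = 1..p.
Substitute the sample gammas (Toeplitz matrix and right-hand side of size 3):
  Gamma_p = [[5.2732, -1.8857, -0.9502], [-1.8857, 5.2732, -1.8857], [-0.9502, -1.8857, 5.2732]]
  r_p     = [-1.8857, -0.9502, 1.4438]
Written out (R1..R3):
  (R1) 5.2732 phi_1 - 1.8857 phi_2 - 0.9502 phi_3 = -1.8857
  (R2) -1.8857 phi_1 + 5.2732 phi_2 - 1.8857 phi_3 = -0.9502
  (R3) -0.9502 phi_1 - 1.8857 phi_2 + 5.2732 phi_3 = 1.4438
Gaussian elimination:
  R2 <- R2 - (-1.8857/5.2732) R1 = R2 - (-0.357601) R1:  4.598872 phi_2 - 2.225492 phi_3 = -1.624528
  R3 <- R3 - (-0.9502/5.2732) R1 = R3 - (-0.180194) R1:  -2.225492 phi_2 + 5.101979 phi_3 = 1.104008
  R3 <- R3 - (-2.225492/4.598872) R2 = R3 - (-0.483921) R2:  4.025016 phi_3 = 0.317864
Back-substitution:
  phi_hat_3 = 0.317864 / 4.025016 = 0.078972
  phi_hat_2 = (-1.624528 - (-2.225492)(0.078972)) / 4.598872 = -0.315028
  phi_hat_1 = (-1.8857 - (-1.8857)(-0.315028) - (-0.9502)(0.078972)) / 5.2732 = -0.456025
So phi_hat = [-0.4560, -0.3150, 0.0790].
Therefore phi_hat_1 = -0.4560.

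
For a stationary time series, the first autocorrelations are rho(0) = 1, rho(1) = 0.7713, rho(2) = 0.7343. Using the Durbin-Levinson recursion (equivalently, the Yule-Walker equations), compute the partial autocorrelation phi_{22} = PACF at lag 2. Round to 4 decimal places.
\phi_{22} = 0.3441

The PACF at lag k is phi_{kk}, the last component of the solution
to the Yule-Walker system G_k phi = r_k where
  (G_k)_{ij} = rho(|i - j|), (r_k)_i = rho(i), i,j = 1..k.
Equivalently, Durbin-Levinson gives phi_{kk} iteratively:
  phi_{11} = rho(1)
  phi_{kk} = [rho(k) - sum_{j=1..k-1} phi_{k-1,j} rho(k-j)]
            / [1 - sum_{j=1..k-1} phi_{k-1,j} rho(j)],
  phi_{k,j} = phi_{k-1,j} - phi_{kk} phi_{k-1,k-j},  j = 1..k-1.
Step k = 1:
  phi_11 = rho(1) = 0.7713.
Step k = 2:
  phi_22 = [rho(2) - phi_11 rho(1)] / [1 - phi_11 rho(1)] = [0.7343 - (0.7713)(0.7713)] / [1 - (0.7713)(0.7713)]
         = 0.13939631 / 0.40509631 = 0.3441.
Therefore phi_{22} = 0.3441.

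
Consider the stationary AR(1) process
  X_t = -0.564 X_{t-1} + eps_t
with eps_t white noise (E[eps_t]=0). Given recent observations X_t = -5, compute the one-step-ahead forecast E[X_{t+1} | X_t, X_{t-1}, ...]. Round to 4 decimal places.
E[X_{t+1} \mid \mathcal F_t] = 2.8200

For an AR(p) model X_t = c + sum_i phi_i X_{t-i} + eps_t, the
one-step-ahead conditional mean is
  E[X_{t+1} | X_t, ...] = c + sum_i phi_i X_{t+1-i}.
Substitute known values:
  E[X_{t+1} | ...] = (-0.564) * (-5)
                   = 2.8200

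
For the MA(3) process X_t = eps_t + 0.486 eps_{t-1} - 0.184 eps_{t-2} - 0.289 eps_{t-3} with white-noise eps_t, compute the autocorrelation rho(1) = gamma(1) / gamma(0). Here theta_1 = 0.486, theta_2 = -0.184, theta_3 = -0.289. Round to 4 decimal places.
\rho(1) = 0.3323

For an MA(q) process with theta_0 = 1, the autocovariance is
  gamma(k) = sigma^2 * sum_{i=0..q-k} theta_i * theta_{i+k},
and rho(k) = gamma(k) / gamma(0). Sigma^2 cancels.
  numerator   = (1)*(0.486) + (0.486)*(-0.184) + (-0.184)*(-0.289) = 0.449752.
  denominator = (1)^2 + (0.486)^2 + (-0.184)^2 + (-0.289)^2 = 1.353573.
  rho(1) = 0.449752 / 1.353573 = 0.3323.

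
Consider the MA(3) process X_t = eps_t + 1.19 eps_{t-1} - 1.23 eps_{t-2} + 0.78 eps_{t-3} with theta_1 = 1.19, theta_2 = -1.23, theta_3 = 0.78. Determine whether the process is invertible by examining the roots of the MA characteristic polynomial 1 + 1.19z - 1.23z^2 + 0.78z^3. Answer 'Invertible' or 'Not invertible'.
\text{Not invertible}

The MA(q) characteristic polynomial is P(z) = 1 + 1.19z - 1.23z^2 + 0.78z^3.
Invertibility requires all roots to lie outside the unit circle, i.e. |z| > 1 for every root.
Degree 3: look for a simple real root z0 first, then factor out (1 - z/z0) and solve the remaining quadratic.
Testing z0 = -0.5: P(-0.5) = 1 + (1.19)(-0.5) + (-1.23)(-0.5)^2 + (0.78)(-0.5)^3
  = 1 + (-0.595) + (-0.3075) + (-0.0975) = 0.  So z_0 = -0.5 is a root, |z_0| = 0.5.
Divide out the factor (1 + 2 z) = (1 - z/z0) (since 1/z0 = -2):
  P(z) = (1 + 2 z)(1 + (-0.81) z + (0.39) z^2)
  [check: z-coef -0.81 - (-2) = 1.19; z^2-coef 0.39 - (-2)(-0.81) = -1.23; z^3-coef -(-2)(0.39) = 0.78.]
Remaining roots from the quadratic factor 1 + (-0.81) z + (0.39) z^2:
  Set 1 + (-0.81) z + (0.39) z^2 = 0, i.e. a z^2 + b z + c = 0 with a = 0.39, b = -0.81, c = 1.
  Discriminant D = b^2 - 4ac = (-0.81)^2 - 4*(0.39)*1 = 0.6561 - (1.56) = -0.9039.
  D < 0, so the roots are the complex-conjugate pair z = (-b +/- i sqrt(-D)) / (2a) = 1.0385 +/- 1.2189i.
  For a conjugate pair |z|^2 = z * conj(z) = (product of roots) = c/a = 1/(0.39) = 2.564103, so |z| = sqrt(2.564103) = 1.6013 for both roots.
Moduli of all roots: 0.5000, 1.6013, 1.6013.
All moduli strictly greater than 1? No.
Verdict: Not invertible.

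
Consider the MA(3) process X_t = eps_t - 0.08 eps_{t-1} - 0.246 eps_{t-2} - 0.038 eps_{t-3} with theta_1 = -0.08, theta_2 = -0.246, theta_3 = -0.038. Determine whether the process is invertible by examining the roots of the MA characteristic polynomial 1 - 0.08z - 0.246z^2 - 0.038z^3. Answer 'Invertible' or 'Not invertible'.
\text{Invertible}

The MA(q) characteristic polynomial is P(z) = 1 - 0.08z - 0.246z^2 - 0.038z^3.
Invertibility requires all roots to lie outside the unit circle, i.e. |z| > 1 for every root.
Degree 3: look for a simple real root z0 first, then factor out (1 - z/z0) and solve the remaining quadratic.
Testing z0 = -5: P(-5) = 1 + (-0.08)(-5) + (-0.246)(-5)^2 + (-0.038)(-5)^3
  = 1 + (0.4) + (-6.15) + (4.75) = 0.  So z_0 = -5 is a root, |z_0| = 5.
Divide out the factor (1 + 0.2 z) = (1 - z/z0) (since 1/z0 = -0.2):
  P(z) = (1 + 0.2 z)(1 + (-0.28) z + (-0.19) z^2)
  [check: z-coef -0.28 - (-0.2) = -0.08; z^2-coef -0.19 - (-0.2)(-0.28) = -0.246; z^3-coef -(-0.2)(-0.19) = -0.038.]
Remaining roots from the quadratic factor 1 + (-0.28) z + (-0.19) z^2:
  Set 1 + (-0.28) z + (-0.19) z^2 = 0, i.e. a z^2 + b z + c = 0 with a = -0.19, b = -0.28, c = 1.
  Discriminant D = b^2 - 4ac = (-0.28)^2 - 4*(-0.19)*1 = 0.0784 - (-0.76) = 0.8384.
  D >= 0, so the roots are real: z = (-b +/- sqrt(D)) / (2a) = (0.28 +/- 0.915642) / (-0.38).
    z_1 = (0.28 + 0.915642) / (-0.38) = -3.1464,   |z_1| = 3.1464.
    z_2 = (0.28 - 0.915642) / (-0.38) = 1.6727,   |z_2| = 1.6727.
Moduli of all roots: 5.0000, 3.1464, 1.6727.
All moduli strictly greater than 1? Yes.
Verdict: Invertible.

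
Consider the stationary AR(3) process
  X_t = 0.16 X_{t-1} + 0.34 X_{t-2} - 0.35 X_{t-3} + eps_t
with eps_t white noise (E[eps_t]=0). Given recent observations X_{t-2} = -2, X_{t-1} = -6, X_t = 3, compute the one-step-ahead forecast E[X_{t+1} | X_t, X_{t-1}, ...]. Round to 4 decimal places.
E[X_{t+1} \mid \mathcal F_t] = -0.8600

For an AR(p) model X_t = c + sum_i phi_i X_{t-i} + eps_t, the
one-step-ahead conditional mean is
  E[X_{t+1} | X_t, ...] = c + sum_i phi_i X_{t+1-i}.
Substitute known values:
  E[X_{t+1} | ...] = (0.16) * (3) + (0.34) * (-6) + (-0.35) * (-2)
                   = -0.8600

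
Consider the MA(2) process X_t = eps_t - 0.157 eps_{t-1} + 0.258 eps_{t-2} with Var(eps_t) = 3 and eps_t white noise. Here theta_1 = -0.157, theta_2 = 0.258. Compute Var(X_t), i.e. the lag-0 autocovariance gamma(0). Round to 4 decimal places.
\gamma(0) = 3.2736

For an MA(q) process X_t = eps_t + sum_i theta_i eps_{t-i} with
Var(eps_t) = sigma^2, the variance is
  gamma(0) = sigma^2 * (1 + sum_i theta_i^2).
  sum_i theta_i^2 = (-0.157)^2 + (0.258)^2 = 0.024649 + 0.066564 = 0.091213.
  gamma(0) = 3 * (1 + 0.091213) = 3 * 1.091213 = 3.273639, which rounds to 3.2736.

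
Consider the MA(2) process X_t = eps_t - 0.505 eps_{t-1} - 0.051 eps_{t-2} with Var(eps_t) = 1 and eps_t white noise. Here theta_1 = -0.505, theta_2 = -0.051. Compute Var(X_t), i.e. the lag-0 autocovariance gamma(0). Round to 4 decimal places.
\gamma(0) = 1.2576

For an MA(q) process X_t = eps_t + sum_i theta_i eps_{t-i} with
Var(eps_t) = sigma^2, the variance is
  gamma(0) = sigma^2 * (1 + sum_i theta_i^2).
  sum_i theta_i^2 = (-0.505)^2 + (-0.051)^2 = 0.255025 + 0.002601 = 0.257626.
  gamma(0) = 1 * (1 + 0.257626) = 1 * 1.257626 = 1.257626, which rounds to 1.2576.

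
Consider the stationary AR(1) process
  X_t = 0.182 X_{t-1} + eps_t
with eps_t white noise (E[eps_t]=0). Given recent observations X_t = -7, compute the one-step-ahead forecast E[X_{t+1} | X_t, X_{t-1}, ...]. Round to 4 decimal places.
E[X_{t+1} \mid \mathcal F_t] = -1.2740

For an AR(p) model X_t = c + sum_i phi_i X_{t-i} + eps_t, the
one-step-ahead conditional mean is
  E[X_{t+1} | X_t, ...] = c + sum_i phi_i X_{t+1-i}.
Substitute known values:
  E[X_{t+1} | ...] = (0.182) * (-7)
                   = -1.2740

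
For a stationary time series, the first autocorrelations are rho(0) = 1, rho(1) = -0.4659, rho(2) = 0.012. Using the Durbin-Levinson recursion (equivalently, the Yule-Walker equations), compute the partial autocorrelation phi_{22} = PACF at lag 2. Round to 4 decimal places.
\phi_{22} = -0.2619

The PACF at lag k is phi_{kk}, the last component of the solution
to the Yule-Walker system G_k phi = r_k where
  (G_k)_{ij} = rho(|i - j|), (r_k)_i = rho(i), i,j = 1..k.
Equivalently, Durbin-Levinson gives phi_{kk} iteratively:
  phi_{11} = rho(1)
  phi_{kk} = [rho(k) - sum_{j=1..k-1} phi_{k-1,j} rho(k-j)]
            / [1 - sum_{j=1..k-1} phi_{k-1,j} rho(j)],
  phi_{k,j} = phi_{k-1,j} - phi_{kk} phi_{k-1,k-j},  j = 1..k-1.
Step k = 1:
  phi_11 = rho(1) = -0.4659.
Step k = 2:
  phi_22 = [rho(2) - phi_11 rho(1)] / [1 - phi_11 rho(1)] = [0.012 - (-0.4659)(-0.4659)] / [1 - (-0.4659)(-0.4659)]
         = -0.20506281 / 0.78293719 = -0.2619.
Therefore phi_{22} = -0.2619.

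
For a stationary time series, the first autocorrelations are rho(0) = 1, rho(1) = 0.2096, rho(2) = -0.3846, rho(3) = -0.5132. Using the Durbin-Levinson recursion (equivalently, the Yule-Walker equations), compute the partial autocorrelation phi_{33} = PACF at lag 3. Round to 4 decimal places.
\phi_{33} = -0.3960

The PACF at lag k is phi_{kk}, the last component of the solution
to the Yule-Walker system G_k phi = r_k where
  (G_k)_{ij} = rho(|i - j|), (r_k)_i = rho(i), i,j = 1..k.
Equivalently, Durbin-Levinson gives phi_{kk} iteratively:
  phi_{11} = rho(1)
  phi_{kk} = [rho(k) - sum_{j=1..k-1} phi_{k-1,j} rho(k-j)]
            / [1 - sum_{j=1..k-1} phi_{k-1,j} rho(j)],
  phi_{k,j} = phi_{k-1,j} - phi_{kk} phi_{k-1,k-j},  j = 1..k-1.
Step k = 1:
  phi_11 = rho(1) = 0.2096.
Step k = 2:
  phi_22 = [rho(2) - phi_11 rho(1)] / [1 - phi_11 rho(1)] = [-0.3846 - (0.2096)(0.2096)] / [1 - (0.2096)(0.2096)]
         = -0.42853216 / 0.95606784 = -0.448224.
  Update: phi_21 = phi_11 - phi_22 phi_11 = 0.2096 - (-0.448224)(0.2096) = 0.303548.
Step k = 3:
  phi_33 = [rho(3) - phi_21 rho(2) - phi_22 rho(1)] / [1 - phi_21 rho(1) - phi_22 rho(2)]
    numerator   = -0.5132 - (0.303548)(-0.3846) - (-0.448224)(0.2096) = -0.3025079
    denominator = 1 - (0.303548)(0.2096) - (-0.448224)(-0.3846) = 0.76398962
  phi_33 = -0.3025079 / 0.76398962 = -0.396.
Therefore phi_{33} = -0.3960.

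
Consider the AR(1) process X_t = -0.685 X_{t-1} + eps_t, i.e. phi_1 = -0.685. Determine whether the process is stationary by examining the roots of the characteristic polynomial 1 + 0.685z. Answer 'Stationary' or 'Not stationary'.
\text{Stationary}

The AR(p) characteristic polynomial is P(z) = 1 + 0.685z.
Stationarity requires all roots to lie outside the unit circle, i.e. |z| > 1 for every root.
This is linear in z: 1 + (0.685) z = 0  =>  z = -1/(0.685) = -1.459854,  |z| = 1.459854.
Moduli of all roots: 1.4599.
All moduli strictly greater than 1? Yes.
Verdict: Stationary.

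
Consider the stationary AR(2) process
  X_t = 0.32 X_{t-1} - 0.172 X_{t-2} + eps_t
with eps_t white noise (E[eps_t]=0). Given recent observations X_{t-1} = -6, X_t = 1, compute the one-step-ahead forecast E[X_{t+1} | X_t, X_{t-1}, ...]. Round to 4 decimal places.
E[X_{t+1} \mid \mathcal F_t] = 1.3520

For an AR(p) model X_t = c + sum_i phi_i X_{t-i} + eps_t, the
one-step-ahead conditional mean is
  E[X_{t+1} | X_t, ...] = c + sum_i phi_i X_{t+1-i}.
Substitute known values:
  E[X_{t+1} | ...] = (0.32) * (1) + (-0.172) * (-6)
                   = 1.3520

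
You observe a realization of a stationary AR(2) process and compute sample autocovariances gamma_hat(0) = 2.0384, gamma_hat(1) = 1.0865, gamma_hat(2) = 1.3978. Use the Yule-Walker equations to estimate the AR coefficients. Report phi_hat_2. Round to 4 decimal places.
\hat\phi_{2} = 0.5610

The Yule-Walker equations for an AR(p) process read, in matrix form,
  Gamma_p phi = r_p,   with   (Gamma_p)_{ij} = gamma(|i - j|),
                       (r_p)_i = gamma(i),   i,j = 1..p.
Substitute the sample gammas (Toeplitz matrix and right-hand side of size 2):
  Gamma_p = [[2.0384, 1.0865], [1.0865, 2.0384]]
  r_p     = [1.0865, 1.3978]
Written out:
  2.0384 phi_1 + 1.0865 phi_2 = 1.0865
  1.0865 phi_1 + 2.0384 phi_2 = 1.3978
Solve by Cramer's rule:
  det = gamma(0)^2 - gamma(1)^2 = (2.0384)^2 - (1.0865)^2 = 4.15507456 - 1.18048225 = 2.97459231
  phi_hat_1 = [gamma(1) gamma(0) - gamma(1) gamma(2)] / det = [(1.0865)(2.0384) - (1.0865)(1.3978)] / 2.97459231 = 0.6960119 / 2.97459231 = 0.234
  phi_hat_2 = [gamma(0) gamma(2) - gamma(1)^2] / det = [(2.0384)(1.3978) - (1.0865)^2] / 2.97459231 = 1.66879327 / 2.97459231 = 0.561
So phi_hat = [0.2340, 0.5610].
Therefore phi_hat_2 = 0.5610.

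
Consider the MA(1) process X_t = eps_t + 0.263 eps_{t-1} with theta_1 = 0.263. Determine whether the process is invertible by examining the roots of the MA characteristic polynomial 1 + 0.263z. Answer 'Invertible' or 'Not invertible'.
\text{Invertible}

The MA(q) characteristic polynomial is P(z) = 1 + 0.263z.
Invertibility requires all roots to lie outside the unit circle, i.e. |z| > 1 for every root.
This is linear in z: 1 + (0.263) z = 0  =>  z = -1/(0.263) = -3.802281,  |z| = 3.802281.
Moduli of all roots: 3.8023.
All moduli strictly greater than 1? Yes.
Verdict: Invertible.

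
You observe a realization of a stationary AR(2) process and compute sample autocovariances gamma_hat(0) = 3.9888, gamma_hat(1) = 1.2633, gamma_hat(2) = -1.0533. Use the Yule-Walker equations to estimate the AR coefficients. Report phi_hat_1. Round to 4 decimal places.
\hat\phi_{1} = 0.4450

The Yule-Walker equations for an AR(p) process read, in matrix form,
  Gamma_p phi = r_p,   with   (Gamma_p)_{ij} = gamma(|i - j|),
                       (r_p)_i = gamma(i),   i,j = 1..p.
Substitute the sample gammas (Toeplitz matrix and right-hand side of size 2):
  Gamma_p = [[3.9888, 1.2633], [1.2633, 3.9888]]
  r_p     = [1.2633, -1.0533]
Written out:
  3.9888 phi_1 + 1.2633 phi_2 = 1.2633
  1.2633 phi_1 + 3.9888 phi_2 = -1.0533
Solve by Cramer's rule:
  det = gamma(0)^2 - gamma(1)^2 = (3.9888)^2 - (1.2633)^2 = 15.91052544 - 1.59592689 = 14.31459855
  phi_hat_1 = [gamma(1) gamma(0) - gamma(1) gamma(2)] / det = [(1.2633)(3.9888) - (1.2633)(-1.0533)] / 14.31459855 = 6.36968493 / 14.31459855 = 0.445
  phi_hat_2 = [gamma(0) gamma(2) - gamma(1)^2] / det = [(3.9888)(-1.0533) - (1.2633)^2] / 14.31459855 = -5.79732993 / 14.31459855 = -0.405
So phi_hat = [0.4450, -0.4050].
Therefore phi_hat_1 = 0.4450.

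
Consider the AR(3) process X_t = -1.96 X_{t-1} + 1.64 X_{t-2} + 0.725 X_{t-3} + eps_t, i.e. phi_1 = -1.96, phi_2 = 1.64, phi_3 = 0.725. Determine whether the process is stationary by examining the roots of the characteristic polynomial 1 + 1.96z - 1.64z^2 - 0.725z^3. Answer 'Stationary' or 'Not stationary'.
\text{Not stationary}

The AR(p) characteristic polynomial is P(z) = 1 + 1.96z - 1.64z^2 - 0.725z^3.
Stationarity requires all roots to lie outside the unit circle, i.e. |z| > 1 for every root.
Degree 3: look for a simple real root z0 first, then factor out (1 - z/z0) and solve the remaining quadratic.
Testing z0 = -0.4: P(-0.4) = 1 + (1.96)(-0.4) + (-1.64)(-0.4)^2 + (-0.725)(-0.4)^3
  = 1 + (-0.784) + (-0.2624) + (0.0464) = 0.  So z_0 = -0.4 is a root, |z_0| = 0.4.
Divide out the factor (1 + 2.5 z) = (1 - z/z0) (since 1/z0 = -2.5):
  P(z) = (1 + 2.5 z)(1 + (-0.54) z + (-0.29) z^2)
  [check: z-coef -0.54 - (-2.5) = 1.96; z^2-coef -0.29 - (-2.5)(-0.54) = -1.64; z^3-coef -(-2.5)(-0.29) = -0.725.]
Remaining roots from the quadratic factor 1 + (-0.54) z + (-0.29) z^2:
  Set 1 + (-0.54) z + (-0.29) z^2 = 0, i.e. a z^2 + b z + c = 0 with a = -0.29, b = -0.54, c = 1.
  Discriminant D = b^2 - 4ac = (-0.54)^2 - 4*(-0.29)*1 = 0.2916 - (-1.16) = 1.4516.
  D >= 0, so the roots are real: z = (-b +/- sqrt(D)) / (2a) = (0.54 +/- 1.204824) / (-0.58).
    z_1 = (0.54 + 1.204824) / (-0.58) = -3.0083,   |z_1| = 3.0083.
    z_2 = (0.54 - 1.204824) / (-0.58) = 1.1462,   |z_2| = 1.1462.
Moduli of all roots: 0.4000, 3.0083, 1.1462.
All moduli strictly greater than 1? No.
Verdict: Not stationary.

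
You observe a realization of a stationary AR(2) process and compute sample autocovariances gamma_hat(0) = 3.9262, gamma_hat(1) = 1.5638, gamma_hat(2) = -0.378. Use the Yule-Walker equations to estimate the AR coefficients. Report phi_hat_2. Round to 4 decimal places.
\hat\phi_{2} = -0.3030

The Yule-Walker equations for an AR(p) process read, in matrix form,
  Gamma_p phi = r_p,   with   (Gamma_p)_{ij} = gamma(|i - j|),
                       (r_p)_i = gamma(i),   i,j = 1..p.
Substitute the sample gammas (Toeplitz matrix and right-hand side of size 2):
  Gamma_p = [[3.9262, 1.5638], [1.5638, 3.9262]]
  r_p     = [1.5638, -0.378]
Written out:
  3.9262 phi_1 + 1.5638 phi_2 = 1.5638
  1.5638 phi_1 + 3.9262 phi_2 = -0.378
Solve by Cramer's rule:
  det = gamma(0)^2 - gamma(1)^2 = (3.9262)^2 - (1.5638)^2 = 15.41504644 - 2.44547044 = 12.969576
  phi_hat_1 = [gamma(1) gamma(0) - gamma(1) gamma(2)] / det = [(1.5638)(3.9262) - (1.5638)(-0.378)] / 12.969576 = 6.73090796 / 12.969576 = 0.519
  phi_hat_2 = [gamma(0) gamma(2) - gamma(1)^2] / det = [(3.9262)(-0.378) - (1.5638)^2] / 12.969576 = -3.92957404 / 12.969576 = -0.303
So phi_hat = [0.5190, -0.3030].
Therefore phi_hat_2 = -0.3030.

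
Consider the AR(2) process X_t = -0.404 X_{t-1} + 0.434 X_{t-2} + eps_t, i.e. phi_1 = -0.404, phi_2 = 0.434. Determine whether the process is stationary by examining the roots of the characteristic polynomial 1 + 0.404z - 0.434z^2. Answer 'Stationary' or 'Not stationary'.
\text{Stationary}

The AR(p) characteristic polynomial is P(z) = 1 + 0.404z - 0.434z^2.
Stationarity requires all roots to lie outside the unit circle, i.e. |z| > 1 for every root.
Set 1 + (0.404) z + (-0.434) z^2 = 0, i.e. a z^2 + b z + c = 0 with a = -0.434, b = 0.404, c = 1.
Discriminant D = b^2 - 4ac = (0.404)^2 - 4*(-0.434)*1 = 0.163216 - (-1.736) = 1.899216.
D >= 0, so the roots are real: z = (-b +/- sqrt(D)) / (2a) = (-0.404 +/- 1.37812) / (-0.868).
  z_1 = (-0.404 + 1.37812) / (-0.868) = -1.1223,   |z_1| = 1.1223.
  z_2 = (-0.404 - 1.37812) / (-0.868) = 2.0531,   |z_2| = 2.0531.
Moduli of all roots: 1.1223, 2.0531.
All moduli strictly greater than 1? Yes.
Verdict: Stationary.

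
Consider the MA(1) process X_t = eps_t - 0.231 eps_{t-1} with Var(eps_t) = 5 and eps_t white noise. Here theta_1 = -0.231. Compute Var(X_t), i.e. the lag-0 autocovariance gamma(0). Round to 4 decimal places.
\gamma(0) = 5.2668

For an MA(q) process X_t = eps_t + sum_i theta_i eps_{t-i} with
Var(eps_t) = sigma^2, the variance is
  gamma(0) = sigma^2 * (1 + sum_i theta_i^2).
  sum_i theta_i^2 = (-0.231)^2 = 0.053361.
  gamma(0) = 5 * (1 + 0.053361) = 5 * 1.053361 = 5.266805, which rounds to 5.2668.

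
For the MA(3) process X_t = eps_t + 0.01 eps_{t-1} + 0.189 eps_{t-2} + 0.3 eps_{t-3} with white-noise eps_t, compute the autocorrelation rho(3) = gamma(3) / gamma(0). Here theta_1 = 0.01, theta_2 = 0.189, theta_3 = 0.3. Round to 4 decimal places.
\rho(3) = 0.2665

For an MA(q) process with theta_0 = 1, the autocovariance is
  gamma(k) = sigma^2 * sum_{i=0..q-k} theta_i * theta_{i+k},
and rho(k) = gamma(k) / gamma(0). Sigma^2 cancels.
  numerator   = (1)*(0.3) = 0.3.
  denominator = (1)^2 + (0.01)^2 + (0.189)^2 + (0.3)^2 = 1.125821.
  rho(3) = 0.3 / 1.125821 = 0.2665.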